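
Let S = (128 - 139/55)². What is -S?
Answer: -47623801/3025 ≈ -15743.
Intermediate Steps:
S = 47623801/3025 (S = (128 - 139*1/55)² = (128 - 139/55)² = (6901/55)² = 47623801/3025 ≈ 15743.)
-S = -1*47623801/3025 = -47623801/3025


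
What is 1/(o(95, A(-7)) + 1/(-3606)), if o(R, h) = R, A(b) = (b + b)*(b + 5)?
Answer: 3606/342569 ≈ 0.010526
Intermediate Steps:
A(b) = 2*b*(5 + b) (A(b) = (2*b)*(5 + b) = 2*b*(5 + b))
1/(o(95, A(-7)) + 1/(-3606)) = 1/(95 + 1/(-3606)) = 1/(95 - 1/3606) = 1/(342569/3606) = 3606/342569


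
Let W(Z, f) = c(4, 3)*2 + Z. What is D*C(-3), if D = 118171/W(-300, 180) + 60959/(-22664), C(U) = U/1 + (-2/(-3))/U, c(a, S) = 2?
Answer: 542999103/419284 ≈ 1295.1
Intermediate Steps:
W(Z, f) = 4 + Z (W(Z, f) = 2*2 + Z = 4 + Z)
C(U) = U + 2/(3*U) (C(U) = U*1 + (-2*(-⅓))/U = U + 2/(3*U))
D = -168516963/419284 (D = 118171/(4 - 300) + 60959/(-22664) = 118171/(-296) + 60959*(-1/22664) = 118171*(-1/296) - 60959/22664 = -118171/296 - 60959/22664 = -168516963/419284 ≈ -401.92)
D*C(-3) = -168516963*(-3 + (⅔)/(-3))/419284 = -168516963*(-3 + (⅔)*(-⅓))/419284 = -168516963*(-3 - 2/9)/419284 = -168516963/419284*(-29/9) = 542999103/419284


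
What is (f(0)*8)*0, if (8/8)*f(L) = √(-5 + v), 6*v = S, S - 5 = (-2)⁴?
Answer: 0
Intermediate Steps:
S = 21 (S = 5 + (-2)⁴ = 5 + 16 = 21)
v = 7/2 (v = (⅙)*21 = 7/2 ≈ 3.5000)
f(L) = I*√6/2 (f(L) = √(-5 + 7/2) = √(-3/2) = I*√6/2)
(f(0)*8)*0 = ((I*√6/2)*8)*0 = (4*I*√6)*0 = 0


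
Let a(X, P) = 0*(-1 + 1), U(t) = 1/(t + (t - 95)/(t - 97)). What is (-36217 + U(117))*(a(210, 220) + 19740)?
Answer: -844324550580/1181 ≈ -7.1492e+8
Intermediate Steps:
U(t) = 1/(t + (-95 + t)/(-97 + t))
a(X, P) = 0 (a(X, P) = 0*0 = 0)
(-36217 + U(117))*(a(210, 220) + 19740) = (-36217 + (97 - 1*117)/(95 - 1*117² + 96*117))*(0 + 19740) = (-36217 + (97 - 117)/(95 - 1*13689 + 11232))*19740 = (-36217 - 20/(95 - 13689 + 11232))*19740 = (-36217 - 20/(-2362))*19740 = (-36217 - 1/2362*(-20))*19740 = (-36217 + 10/1181)*19740 = -42772267/1181*19740 = -844324550580/1181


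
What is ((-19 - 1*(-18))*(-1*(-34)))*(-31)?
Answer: 1054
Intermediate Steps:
((-19 - 1*(-18))*(-1*(-34)))*(-31) = ((-19 + 18)*34)*(-31) = -1*34*(-31) = -34*(-31) = 1054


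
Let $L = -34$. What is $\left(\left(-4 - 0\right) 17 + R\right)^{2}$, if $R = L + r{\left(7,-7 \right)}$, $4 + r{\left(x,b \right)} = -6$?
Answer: $12544$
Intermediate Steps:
$r{\left(x,b \right)} = -10$ ($r{\left(x,b \right)} = -4 - 6 = -10$)
$R = -44$ ($R = -34 - 10 = -44$)
$\left(\left(-4 - 0\right) 17 + R\right)^{2} = \left(\left(-4 - 0\right) 17 - 44\right)^{2} = \left(\left(-4 + 0\right) 17 - 44\right)^{2} = \left(\left(-4\right) 17 - 44\right)^{2} = \left(-68 - 44\right)^{2} = \left(-112\right)^{2} = 12544$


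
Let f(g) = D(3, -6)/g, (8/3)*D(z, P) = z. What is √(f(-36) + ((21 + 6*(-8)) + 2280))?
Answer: √144190/8 ≈ 47.465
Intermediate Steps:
D(z, P) = 3*z/8
f(g) = 9/(8*g) (f(g) = ((3/8)*3)/g = 9/(8*g))
√(f(-36) + ((21 + 6*(-8)) + 2280)) = √((9/8)/(-36) + ((21 + 6*(-8)) + 2280)) = √((9/8)*(-1/36) + ((21 - 48) + 2280)) = √(-1/32 + (-27 + 2280)) = √(-1/32 + 2253) = √(72095/32) = √144190/8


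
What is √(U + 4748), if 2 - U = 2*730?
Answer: √3290 ≈ 57.359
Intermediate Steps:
U = -1458 (U = 2 - 2*730 = 2 - 1*1460 = 2 - 1460 = -1458)
√(U + 4748) = √(-1458 + 4748) = √3290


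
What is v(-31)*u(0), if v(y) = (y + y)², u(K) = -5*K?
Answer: 0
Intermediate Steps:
v(y) = 4*y² (v(y) = (2*y)² = 4*y²)
v(-31)*u(0) = (4*(-31)²)*(-5*0) = (4*961)*0 = 3844*0 = 0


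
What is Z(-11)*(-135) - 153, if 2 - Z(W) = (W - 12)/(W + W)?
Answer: -6201/22 ≈ -281.86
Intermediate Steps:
Z(W) = 2 - (-12 + W)/(2*W) (Z(W) = 2 - (W - 12)/(W + W) = 2 - (-12 + W)/(2*W))
Z(-11)*(-135) - 153 = (3/2 + 6/(-11))*(-135) - 153 = (3/2 + 6*(-1/11))*(-135) - 153 = (3/2 - 6/11)*(-135) - 153 = (21/22)*(-135) - 153 = -2835/22 - 153 = -6201/22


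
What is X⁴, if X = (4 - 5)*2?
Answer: 16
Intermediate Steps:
X = -2 (X = -1*2 = -2)
X⁴ = (-2)⁴ = 16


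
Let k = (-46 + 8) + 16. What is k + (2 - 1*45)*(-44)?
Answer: 1870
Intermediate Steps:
k = -22 (k = -38 + 16 = -22)
k + (2 - 1*45)*(-44) = -22 + (2 - 1*45)*(-44) = -22 + (2 - 45)*(-44) = -22 - 43*(-44) = -22 + 1892 = 1870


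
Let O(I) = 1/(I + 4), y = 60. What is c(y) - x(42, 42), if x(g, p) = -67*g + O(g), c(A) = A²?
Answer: 295043/46 ≈ 6414.0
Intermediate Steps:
O(I) = 1/(4 + I)
x(g, p) = 1/(4 + g) - 67*g (x(g, p) = -67*g + 1/(4 + g) = 1/(4 + g) - 67*g)
c(y) - x(42, 42) = 60² - (1 - 67*42*(4 + 42))/(4 + 42) = 3600 - (1 - 67*42*46)/46 = 3600 - (1 - 129444)/46 = 3600 - (-129443)/46 = 3600 - 1*(-129443/46) = 3600 + 129443/46 = 295043/46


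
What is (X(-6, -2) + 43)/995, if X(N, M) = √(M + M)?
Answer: 43/995 + 2*I/995 ≈ 0.043216 + 0.0020101*I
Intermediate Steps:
X(N, M) = √2*√M (X(N, M) = √(2*M) = √2*√M)
(X(-6, -2) + 43)/995 = (√2*√(-2) + 43)/995 = (√2*(I*√2) + 43)/995 = (2*I + 43)/995 = (43 + 2*I)/995 = 43/995 + 2*I/995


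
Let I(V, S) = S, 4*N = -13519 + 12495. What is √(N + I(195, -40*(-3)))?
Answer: 2*I*√34 ≈ 11.662*I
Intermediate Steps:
N = -256 (N = (-13519 + 12495)/4 = (¼)*(-1024) = -256)
√(N + I(195, -40*(-3))) = √(-256 - 40*(-3)) = √(-256 + 120) = √(-136) = 2*I*√34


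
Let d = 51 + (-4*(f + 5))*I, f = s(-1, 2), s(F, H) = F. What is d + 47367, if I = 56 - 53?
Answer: 47370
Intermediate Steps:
I = 3
f = -1
d = 3 (d = 51 - 4*(-1 + 5)*3 = 51 - 4*4*3 = 51 - 16*3 = 51 - 48 = 3)
d + 47367 = 3 + 47367 = 47370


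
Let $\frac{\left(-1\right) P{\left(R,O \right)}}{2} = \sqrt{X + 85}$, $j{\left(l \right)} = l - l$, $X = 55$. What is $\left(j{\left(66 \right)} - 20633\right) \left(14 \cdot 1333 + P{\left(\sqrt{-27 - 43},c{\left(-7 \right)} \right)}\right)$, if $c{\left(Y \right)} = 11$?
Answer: $-385053046 + 82532 \sqrt{35} \approx -3.8456 \cdot 10^{8}$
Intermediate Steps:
$j{\left(l \right)} = 0$
$P{\left(R,O \right)} = - 4 \sqrt{35}$ ($P{\left(R,O \right)} = - 2 \sqrt{55 + 85} = - 2 \sqrt{140} = - 2 \cdot 2 \sqrt{35} = - 4 \sqrt{35}$)
$\left(j{\left(66 \right)} - 20633\right) \left(14 \cdot 1333 + P{\left(\sqrt{-27 - 43},c{\left(-7 \right)} \right)}\right) = \left(0 - 20633\right) \left(14 \cdot 1333 - 4 \sqrt{35}\right) = - 20633 \left(18662 - 4 \sqrt{35}\right) = -385053046 + 82532 \sqrt{35}$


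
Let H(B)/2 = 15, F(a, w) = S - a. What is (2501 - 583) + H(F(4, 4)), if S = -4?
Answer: 1948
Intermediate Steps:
F(a, w) = -4 - a
H(B) = 30 (H(B) = 2*15 = 30)
(2501 - 583) + H(F(4, 4)) = (2501 - 583) + 30 = 1918 + 30 = 1948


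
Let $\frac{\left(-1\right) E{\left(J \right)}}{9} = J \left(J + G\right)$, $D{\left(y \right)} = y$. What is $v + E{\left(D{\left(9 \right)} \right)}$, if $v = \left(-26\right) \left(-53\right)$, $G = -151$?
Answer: $12880$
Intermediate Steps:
$v = 1378$
$E{\left(J \right)} = - 9 J \left(-151 + J\right)$ ($E{\left(J \right)} = - 9 J \left(J - 151\right) = - 9 J \left(-151 + J\right)$)
$v + E{\left(D{\left(9 \right)} \right)} = 1378 + 9 \cdot 9 \left(151 - 9\right) = 1378 + 9 \cdot 9 \cdot 142 = 1378 + 11502 = 12880$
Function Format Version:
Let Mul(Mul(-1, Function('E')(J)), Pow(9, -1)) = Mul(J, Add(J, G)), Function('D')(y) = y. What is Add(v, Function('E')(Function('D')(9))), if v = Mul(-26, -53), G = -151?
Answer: 12880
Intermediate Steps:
v = 1378
Function('E')(J) = Mul(-9, J, Add(-151, J)) (Function('E')(J) = Mul(-9, Mul(J, Add(J, -151))) = Mul(-9, Mul(J, Add(-151, J))) = Mul(-9, J, Add(-151, J)))
Add(v, Function('E')(Function('D')(9))) = Add(1378, Mul(9, 9, Add(151, Mul(-1, 9)))) = Add(1378, Mul(9, 9, Add(151, -9))) = Add(1378, Mul(9, 9, 142)) = Add(1378, 11502) = 12880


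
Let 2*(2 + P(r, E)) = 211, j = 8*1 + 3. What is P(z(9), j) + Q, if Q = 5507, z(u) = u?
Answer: 11221/2 ≈ 5610.5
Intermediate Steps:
j = 11 (j = 8 + 3 = 11)
P(r, E) = 207/2 (P(r, E) = -2 + (½)*211 = -2 + 211/2 = 207/2)
P(z(9), j) + Q = 207/2 + 5507 = 11221/2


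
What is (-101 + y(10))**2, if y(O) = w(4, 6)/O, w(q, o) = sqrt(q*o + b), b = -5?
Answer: (1010 - sqrt(19))**2/100 ≈ 10113.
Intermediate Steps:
w(q, o) = sqrt(-5 + o*q) (w(q, o) = sqrt(q*o - 5) = sqrt(o*q - 5) = sqrt(-5 + o*q))
y(O) = sqrt(19)/O (y(O) = sqrt(-5 + 6*4)/O = sqrt(-5 + 24)/O = sqrt(19)/O)
(-101 + y(10))**2 = (-101 + sqrt(19)/10)**2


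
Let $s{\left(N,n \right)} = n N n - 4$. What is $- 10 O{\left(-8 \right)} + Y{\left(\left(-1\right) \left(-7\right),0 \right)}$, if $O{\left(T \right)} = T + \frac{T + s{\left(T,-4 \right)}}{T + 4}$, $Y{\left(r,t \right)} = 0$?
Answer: $-270$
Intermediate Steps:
$s{\left(N,n \right)} = -4 + N n^{2}$ ($s{\left(N,n \right)} = N n n - 4 = N n^{2} - 4 = -4 + N n^{2}$)
$O{\left(T \right)} = T + \frac{-4 + 17 T}{4 + T}$ ($O{\left(T \right)} = T + \frac{T + \left(-4 + T \left(-4\right)^{2}\right)}{T + 4} = T + \frac{T + \left(-4 + T 16\right)}{4 + T} = T + \frac{T + \left(-4 + 16 T\right)}{4 + T} = T + \frac{-4 + 17 T}{4 + T}$)
$- 10 O{\left(-8 \right)} + Y{\left(\left(-1\right) \left(-7\right),0 \right)} = - 10 \frac{-4 + \left(-8\right)^{2} + 21 \left(-8\right)}{4 - 8} + 0 = - 10 \frac{-4 + 64 - 168}{-4} + 0 = - 10 \left(\left(- \frac{1}{4}\right) \left(-108\right)\right) + 0 = \left(-10\right) 27 + 0 = -270 + 0 = -270$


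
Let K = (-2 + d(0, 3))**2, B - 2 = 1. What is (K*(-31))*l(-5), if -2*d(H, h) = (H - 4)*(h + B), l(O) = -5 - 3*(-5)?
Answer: -31000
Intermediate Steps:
B = 3 (B = 2 + 1 = 3)
l(O) = 10 (l(O) = -5 + 15 = 10)
d(H, h) = -(-4 + H)*(3 + h)/2 (d(H, h) = -(H - 4)*(h + 3)/2 = -(-4 + H)*(3 + h)/2)
K = 100 (K = (-2 + (6 + 2*3 - 3/2*0 - 1/2*0*3))**2 = (-2 + (6 + 6 + 0 + 0))**2 = (-2 + 12)**2 = 10**2 = 100)
(K*(-31))*l(-5) = (100*(-31))*10 = -3100*10 = -31000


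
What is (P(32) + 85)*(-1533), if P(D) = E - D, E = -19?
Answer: -52122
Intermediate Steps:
P(D) = -19 - D
(P(32) + 85)*(-1533) = ((-19 - 1*32) + 85)*(-1533) = ((-19 - 32) + 85)*(-1533) = (-51 + 85)*(-1533) = 34*(-1533) = -52122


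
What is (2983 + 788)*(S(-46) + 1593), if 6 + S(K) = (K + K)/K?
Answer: 5992119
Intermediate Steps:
S(K) = -4 (S(K) = -6 + (K + K)/K = -6 + (2*K)/K = -6 + 2 = -4)
(2983 + 788)*(S(-46) + 1593) = (2983 + 788)*(-4 + 1593) = 3771*1589 = 5992119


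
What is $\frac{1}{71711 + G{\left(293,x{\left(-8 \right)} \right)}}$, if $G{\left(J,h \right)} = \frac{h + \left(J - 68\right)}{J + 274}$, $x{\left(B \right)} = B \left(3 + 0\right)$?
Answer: $\frac{189}{13553446} \approx 1.3945 \cdot 10^{-5}$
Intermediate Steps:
$x{\left(B \right)} = 3 B$ ($x{\left(B \right)} = B 3 = 3 B$)
$G{\left(J,h \right)} = \frac{-68 + J + h}{274 + J}$ ($G{\left(J,h \right)} = \frac{h + \left(-68 + J\right)}{274 + J} = \frac{-68 + J + h}{274 + J}$)
$\frac{1}{71711 + G{\left(293,x{\left(-8 \right)} \right)}} = \frac{1}{71711 + \frac{-68 + 293 + 3 \left(-8\right)}{274 + 293}} = \frac{1}{71711 + \frac{-68 + 293 - 24}{567}} = \frac{1}{71711 + \frac{1}{567} \cdot 201} = \frac{1}{71711 + \frac{67}{189}} = \frac{1}{\frac{13553446}{189}} = \frac{189}{13553446}$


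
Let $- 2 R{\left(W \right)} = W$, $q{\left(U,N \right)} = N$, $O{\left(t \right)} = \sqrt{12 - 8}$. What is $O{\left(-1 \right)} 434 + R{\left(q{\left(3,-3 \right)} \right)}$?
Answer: $\frac{1739}{2} \approx 869.5$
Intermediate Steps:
$O{\left(t \right)} = 2$ ($O{\left(t \right)} = \sqrt{4} = 2$)
$R{\left(W \right)} = - \frac{W}{2}$
$O{\left(-1 \right)} 434 + R{\left(q{\left(3,-3 \right)} \right)} = 2 \cdot 434 - - \frac{3}{2} = 868 + \frac{3}{2} = \frac{1739}{2}$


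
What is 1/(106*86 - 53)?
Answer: 1/9063 ≈ 0.00011034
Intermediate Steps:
1/(106*86 - 53) = 1/(9116 - 53) = 1/9063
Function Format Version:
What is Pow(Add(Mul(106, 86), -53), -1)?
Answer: Rational(1, 9063) ≈ 0.00011034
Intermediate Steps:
Pow(Add(Mul(106, 86), -53), -1) = Pow(Add(9116, -53), -1) = Pow(9063, -1) = Rational(1, 9063)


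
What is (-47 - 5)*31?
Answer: -1612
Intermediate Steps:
(-47 - 5)*31 = -52*31 = -1612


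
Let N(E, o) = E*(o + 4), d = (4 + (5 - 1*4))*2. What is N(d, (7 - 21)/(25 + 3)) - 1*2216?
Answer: -2181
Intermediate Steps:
d = 10 (d = (4 + (5 - 4))*2 = (4 + 1)*2 = 5*2 = 10)
N(E, o) = E*(4 + o)
N(d, (7 - 21)/(25 + 3)) - 1*2216 = 10*(4 + (7 - 21)/(25 + 3)) - 1*2216 = 10*(4 - 14/28) - 2216 = 10*(4 - 14*1/28) - 2216 = 10*(4 - ½) - 2216 = 10*(7/2) - 2216 = 35 - 2216 = -2181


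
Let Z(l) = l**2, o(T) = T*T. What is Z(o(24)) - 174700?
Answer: 157076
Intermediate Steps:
o(T) = T**2
Z(o(24)) - 174700 = (24**2)**2 - 174700 = 576**2 - 174700 = 331776 - 174700 = 157076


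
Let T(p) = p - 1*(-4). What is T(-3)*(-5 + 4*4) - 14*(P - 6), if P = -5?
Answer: 165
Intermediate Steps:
T(p) = 4 + p (T(p) = p + 4 = 4 + p)
T(-3)*(-5 + 4*4) - 14*(P - 6) = (4 - 3)*(-5 + 4*4) - 14*(-5 - 6) = 1*(-5 + 16) - 14*(-11) = 1*11 + 154 = 11 + 154 = 165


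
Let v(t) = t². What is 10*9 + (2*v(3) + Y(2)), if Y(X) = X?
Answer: 110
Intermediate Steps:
10*9 + (2*v(3) + Y(2)) = 10*9 + (2*3² + 2) = 90 + (2*9 + 2) = 90 + (18 + 2) = 90 + 20 = 110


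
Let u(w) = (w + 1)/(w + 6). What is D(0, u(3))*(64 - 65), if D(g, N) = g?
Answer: 0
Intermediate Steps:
u(w) = (1 + w)/(6 + w)
D(0, u(3))*(64 - 65) = 0*(64 - 65) = 0*(-1) = 0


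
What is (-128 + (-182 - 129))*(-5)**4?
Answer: -274375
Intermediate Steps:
(-128 + (-182 - 129))*(-5)**4 = (-128 - 311)*625 = -439*625 = -274375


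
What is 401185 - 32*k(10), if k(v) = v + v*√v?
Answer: 400865 - 320*√10 ≈ 3.9985e+5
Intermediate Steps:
k(v) = v + v^(3/2)
401185 - 32*k(10) = 401185 - 32*(10 + 10^(3/2)) = 401185 - 32*(10 + 10*√10) = 401185 + (-320 - 320*√10) = 400865 - 320*√10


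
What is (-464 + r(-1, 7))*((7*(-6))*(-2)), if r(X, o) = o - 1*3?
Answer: -38640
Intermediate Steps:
r(X, o) = -3 + o (r(X, o) = o - 3 = -3 + o)
(-464 + r(-1, 7))*((7*(-6))*(-2)) = (-464 + (-3 + 7))*((7*(-6))*(-2)) = (-464 + 4)*(-42*(-2)) = -460*84 = -38640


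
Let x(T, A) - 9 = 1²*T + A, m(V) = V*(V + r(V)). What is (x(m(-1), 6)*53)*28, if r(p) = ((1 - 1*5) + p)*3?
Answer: 46004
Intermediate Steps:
r(p) = -12 + 3*p (r(p) = ((1 - 5) + p)*3 = (-4 + p)*3 = -12 + 3*p)
m(V) = V*(-12 + 4*V) (m(V) = V*(V + (-12 + 3*V)) = V*(-12 + 4*V))
x(T, A) = 9 + A + T (x(T, A) = 9 + (1²*T + A) = 9 + (1*T + A) = 9 + (T + A) = 9 + (A + T) = 9 + A + T)
(x(m(-1), 6)*53)*28 = ((9 + 6 + 4*(-1)*(-3 - 1))*53)*28 = ((9 + 6 + 4*(-1)*(-4))*53)*28 = ((9 + 6 + 16)*53)*28 = (31*53)*28 = 1643*28 = 46004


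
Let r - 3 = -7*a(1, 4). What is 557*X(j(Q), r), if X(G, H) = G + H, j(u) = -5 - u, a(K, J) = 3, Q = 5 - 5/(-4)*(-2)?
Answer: -28407/2 ≈ -14204.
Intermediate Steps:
Q = 5/2 (Q = 5 - 5*(-¼)*(-2) = 5 + (5/4)*(-2) = 5 - 5/2 = 5/2 ≈ 2.5000)
r = -18 (r = 3 - 7*3 = 3 - 21 = -18)
557*X(j(Q), r) = 557*((-5 - 1*5/2) - 18) = 557*((-5 - 5/2) - 18) = 557*(-15/2 - 18) = 557*(-51/2) = -28407/2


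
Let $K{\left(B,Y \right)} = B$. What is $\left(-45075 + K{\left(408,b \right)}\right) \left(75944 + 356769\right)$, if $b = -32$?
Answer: $-19327991571$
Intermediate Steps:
$\left(-45075 + K{\left(408,b \right)}\right) \left(75944 + 356769\right) = \left(-45075 + 408\right) \left(75944 + 356769\right) = \left(-44667\right) 432713 = -19327991571$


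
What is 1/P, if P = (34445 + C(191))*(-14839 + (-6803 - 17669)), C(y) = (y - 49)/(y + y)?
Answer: -191/258629663526 ≈ -7.3851e-10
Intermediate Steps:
C(y) = (-49 + y)/(2*y) (C(y) = (-49 + y)/((2*y)) = (-49 + y)*(1/(2*y)) = (-49 + y)/(2*y))
P = -258629663526/191 (P = (34445 + (1/2)*(-49 + 191)/191)*(-14839 + (-6803 - 17669)) = (34445 + (1/2)*(1/191)*142)*(-14839 - 24472) = (34445 + 71/191)*(-39311) = (6579066/191)*(-39311) = -258629663526/191 ≈ -1.3541e+9)
1/P = 1/(-258629663526/191) = -191/258629663526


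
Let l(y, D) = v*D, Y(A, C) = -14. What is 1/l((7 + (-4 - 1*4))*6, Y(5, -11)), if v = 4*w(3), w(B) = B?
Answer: -1/168 ≈ -0.0059524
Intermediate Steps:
v = 12 (v = 4*3 = 12)
l(y, D) = 12*D
1/l((7 + (-4 - 1*4))*6, Y(5, -11)) = 1/(12*(-14)) = 1/(-168) = -1/168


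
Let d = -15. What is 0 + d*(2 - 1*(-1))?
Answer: -45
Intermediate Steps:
0 + d*(2 - 1*(-1)) = 0 - 15*(2 - 1*(-1)) = 0 - 15*(2 + 1) = 0 - 15*3 = 0 - 45 = -45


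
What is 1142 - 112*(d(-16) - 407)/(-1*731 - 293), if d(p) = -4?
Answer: 70211/64 ≈ 1097.0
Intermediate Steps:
1142 - 112*(d(-16) - 407)/(-1*731 - 293) = 1142 - 112*(-4 - 407)/(-1*731 - 293) = 1142 - (-46032)/(-731 - 293) = 1142 - (-46032)/(-1024) = 1142 - (-46032)*(-1)/1024 = 1142 - 112*411/1024 = 1142 - 2877/64 = 70211/64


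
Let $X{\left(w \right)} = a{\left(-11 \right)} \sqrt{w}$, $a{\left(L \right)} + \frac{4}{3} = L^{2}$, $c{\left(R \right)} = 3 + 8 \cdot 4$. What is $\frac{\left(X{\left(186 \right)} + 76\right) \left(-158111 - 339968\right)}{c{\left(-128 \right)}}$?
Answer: $- \frac{37854004}{35} - \frac{178810361 \sqrt{186}}{105} \approx -2.4307 \cdot 10^{7}$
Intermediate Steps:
$c{\left(R \right)} = 35$ ($c{\left(R \right)} = 3 + 32 = 35$)
$a{\left(L \right)} = - \frac{4}{3} + L^{2}$
$X{\left(w \right)} = \frac{359 \sqrt{w}}{3}$ ($X{\left(w \right)} = \left(- \frac{4}{3} + \left(-11\right)^{2}\right) \sqrt{w} = \left(- \frac{4}{3} + 121\right) \sqrt{w} = \frac{359 \sqrt{w}}{3}$)
$\frac{\left(X{\left(186 \right)} + 76\right) \left(-158111 - 339968\right)}{c{\left(-128 \right)}} = \frac{\left(\frac{359 \sqrt{186}}{3} + 76\right) \left(-158111 - 339968\right)}{35} = \left(76 + \frac{359 \sqrt{186}}{3}\right) \left(-498079\right) \frac{1}{35} = \left(-37854004 - \frac{178810361 \sqrt{186}}{3}\right) \frac{1}{35} = - \frac{37854004}{35} - \frac{178810361 \sqrt{186}}{105}$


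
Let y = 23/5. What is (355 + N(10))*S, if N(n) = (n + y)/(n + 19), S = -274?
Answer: -14124152/145 ≈ -97408.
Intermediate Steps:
y = 23/5 (y = 23*(⅕) = 23/5 ≈ 4.6000)
N(n) = (23/5 + n)/(19 + n) (N(n) = (n + 23/5)/(n + 19) = (23/5 + n)/(19 + n))
(355 + N(10))*S = (355 + (23/5 + 10)/(19 + 10))*(-274) = (355 + (73/5)/29)*(-274) = (355 + (1/29)*(73/5))*(-274) = (355 + 73/145)*(-274) = (51548/145)*(-274) = -14124152/145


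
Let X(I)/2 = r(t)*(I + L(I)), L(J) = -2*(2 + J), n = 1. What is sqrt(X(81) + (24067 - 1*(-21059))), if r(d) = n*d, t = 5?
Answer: 2*sqrt(11069) ≈ 210.42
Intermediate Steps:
r(d) = d (r(d) = 1*d = d)
L(J) = -4 - 2*J
X(I) = -40 - 10*I (X(I) = 2*(5*(I + (-4 - 2*I))) = 2*(5*(-4 - I)) = 2*(-20 - 5*I) = -40 - 10*I)
sqrt(X(81) + (24067 - 1*(-21059))) = sqrt((-40 - 10*81) + (24067 - 1*(-21059))) = sqrt((-40 - 810) + (24067 + 21059)) = sqrt(-850 + 45126) = sqrt(44276) = 2*sqrt(11069)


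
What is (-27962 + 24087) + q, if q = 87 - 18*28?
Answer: -4292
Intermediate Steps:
q = -417 (q = 87 - 504 = -417)
(-27962 + 24087) + q = (-27962 + 24087) - 417 = -3875 - 417 = -4292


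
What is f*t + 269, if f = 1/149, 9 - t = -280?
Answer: 40370/149 ≈ 270.94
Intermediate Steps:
t = 289 (t = 9 - 1*(-280) = 9 + 280 = 289)
f = 1/149 ≈ 0.0067114
f*t + 269 = (1/149)*289 + 269 = 289/149 + 269 = 40370/149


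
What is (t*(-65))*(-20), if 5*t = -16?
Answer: -4160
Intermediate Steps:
t = -16/5 (t = (⅕)*(-16) = -16/5 ≈ -3.2000)
(t*(-65))*(-20) = -16/5*(-65)*(-20) = 208*(-20) = -4160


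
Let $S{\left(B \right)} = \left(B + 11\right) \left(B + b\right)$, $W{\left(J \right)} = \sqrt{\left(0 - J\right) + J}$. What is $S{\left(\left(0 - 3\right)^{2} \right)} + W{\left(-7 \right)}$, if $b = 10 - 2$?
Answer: $340$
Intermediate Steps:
$b = 8$
$W{\left(J \right)} = 0$ ($W{\left(J \right)} = \sqrt{- J + J} = \sqrt{0} = 0$)
$S{\left(B \right)} = \left(8 + B\right) \left(11 + B\right)$ ($S{\left(B \right)} = \left(B + 11\right) \left(B + 8\right) = \left(11 + B\right) \left(8 + B\right) = \left(8 + B\right) \left(11 + B\right)$)
$S{\left(\left(0 - 3\right)^{2} \right)} + W{\left(-7 \right)} = \left(88 + \left(\left(0 - 3\right)^{2}\right)^{2} + 19 \left(0 - 3\right)^{2}\right) + 0 = \left(88 + \left(\left(-3\right)^{2}\right)^{2} + 19 \left(-3\right)^{2}\right) + 0 = \left(88 + 9^{2} + 19 \cdot 9\right) + 0 = \left(88 + 81 + 171\right) + 0 = 340 + 0 = 340$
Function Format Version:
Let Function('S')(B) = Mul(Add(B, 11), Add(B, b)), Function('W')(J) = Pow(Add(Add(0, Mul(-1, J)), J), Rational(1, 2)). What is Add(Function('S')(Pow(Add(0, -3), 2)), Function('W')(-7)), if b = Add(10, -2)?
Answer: 340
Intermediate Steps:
b = 8
Function('W')(J) = 0 (Function('W')(J) = Pow(Add(Mul(-1, J), J), Rational(1, 2)) = Pow(0, Rational(1, 2)) = 0)
Function('S')(B) = Mul(Add(8, B), Add(11, B)) (Function('S')(B) = Mul(Add(B, 11), Add(B, 8)) = Mul(Add(11, B), Add(8, B)) = Mul(Add(8, B), Add(11, B)))
Add(Function('S')(Pow(Add(0, -3), 2)), Function('W')(-7)) = Add(Add(88, Pow(Pow(Add(0, -3), 2), 2), Mul(19, Pow(Add(0, -3), 2))), 0) = Add(Add(88, Pow(Pow(-3, 2), 2), Mul(19, Pow(-3, 2))), 0) = Add(Add(88, Pow(9, 2), Mul(19, 9)), 0) = Add(Add(88, 81, 171), 0) = Add(340, 0) = 340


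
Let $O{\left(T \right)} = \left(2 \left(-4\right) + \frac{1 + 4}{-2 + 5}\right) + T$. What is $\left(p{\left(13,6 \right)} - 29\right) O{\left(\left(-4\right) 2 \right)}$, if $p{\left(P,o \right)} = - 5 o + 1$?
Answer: $\frac{2494}{3} \approx 831.33$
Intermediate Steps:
$p{\left(P,o \right)} = 1 - 5 o$
$O{\left(T \right)} = - \frac{19}{3} + T$ ($O{\left(T \right)} = \left(-8 + \frac{5}{3}\right) + T = - \frac{19}{3} + T$)
$\left(p{\left(13,6 \right)} - 29\right) O{\left(\left(-4\right) 2 \right)} = \left(\left(1 - 30\right) - 29\right) \left(- \frac{19}{3} - 8\right) = \left(-29 - 29\right) \left(- \frac{43}{3}\right) = \left(-58\right) \left(- \frac{43}{3}\right) = \frac{2494}{3}$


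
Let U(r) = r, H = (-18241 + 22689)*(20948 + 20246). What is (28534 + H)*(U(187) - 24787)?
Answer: -4508182371600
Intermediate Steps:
H = 183230912 (H = 4448*41194 = 183230912)
(28534 + H)*(U(187) - 24787) = (28534 + 183230912)*(187 - 24787) = 183259446*(-24600) = -4508182371600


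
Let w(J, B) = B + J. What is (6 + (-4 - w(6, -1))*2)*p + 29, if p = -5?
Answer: 89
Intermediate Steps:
(6 + (-4 - w(6, -1))*2)*p + 29 = (6 + (-4 - (-1 + 6))*2)*(-5) + 29 = (6 + (-4 - 1*5)*2)*(-5) + 29 = (6 + (-4 - 5)*2)*(-5) + 29 = (6 - 9*2)*(-5) + 29 = (6 - 18)*(-5) + 29 = -12*(-5) + 29 = 60 + 29 = 89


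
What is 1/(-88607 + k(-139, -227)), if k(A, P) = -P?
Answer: -1/88380 ≈ -1.1315e-5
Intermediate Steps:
1/(-88607 + k(-139, -227)) = 1/(-88607 - 1*(-227)) = 1/(-88607 + 227) = 1/(-88380) = -1/88380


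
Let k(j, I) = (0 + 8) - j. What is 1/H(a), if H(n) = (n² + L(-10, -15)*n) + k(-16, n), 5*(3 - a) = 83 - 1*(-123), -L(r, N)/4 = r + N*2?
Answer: -25/115719 ≈ -0.00021604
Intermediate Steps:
k(j, I) = 8 - j
L(r, N) = -8*N - 4*r (L(r, N) = -4*(r + N*2) = -4*(r + 2*N) = -8*N - 4*r)
a = -191/5 (a = 3 - (83 - 1*(-123))/5 = 3 - (83 + 123)/5 = 3 - ⅕*206 = 3 - 206/5 = -191/5 ≈ -38.200)
H(n) = 24 + n² + 160*n (H(n) = (n² + (-8*(-15) - 4*(-10))*n) + (8 - 1*(-16)) = (n² + (120 + 40)*n) + (8 + 16) = (n² + 160*n) + 24 = 24 + n² + 160*n)
1/H(a) = 1/(24 + (-191/5)² + 160*(-191/5)) = 1/(24 + 36481/25 - 6112) = 1/(-115719/25) = -25/115719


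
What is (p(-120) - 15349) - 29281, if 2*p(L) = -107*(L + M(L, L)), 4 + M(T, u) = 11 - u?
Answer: -90009/2 ≈ -45005.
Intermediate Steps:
M(T, u) = 7 - u (M(T, u) = -4 + (11 - u) = 7 - u)
p(L) = -749/2 (p(L) = (-107*(L + (7 - L)))/2 = (-107*7)/2 = (½)*(-749) = -749/2)
(p(-120) - 15349) - 29281 = (-749/2 - 15349) - 29281 = -31447/2 - 29281 = -90009/2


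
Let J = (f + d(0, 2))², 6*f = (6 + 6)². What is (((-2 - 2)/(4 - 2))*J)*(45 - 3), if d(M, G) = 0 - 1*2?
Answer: -40656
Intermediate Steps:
d(M, G) = -2 (d(M, G) = 0 - 2 = -2)
f = 24 (f = (6 + 6)²/6 = (⅙)*12² = (⅙)*144 = 24)
J = 484 (J = (24 - 2)² = 22² = 484)
(((-2 - 2)/(4 - 2))*J)*(45 - 3) = (((-2 - 2)/(4 - 2))*484)*(45 - 3) = (-4/2*484)*42 = (-4*½*484)*42 = -2*484*42 = -968*42 = -40656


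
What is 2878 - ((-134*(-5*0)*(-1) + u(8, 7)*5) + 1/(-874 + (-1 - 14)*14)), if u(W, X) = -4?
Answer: 3141433/1084 ≈ 2898.0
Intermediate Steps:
2878 - ((-134*(-5*0)*(-1) + u(8, 7)*5) + 1/(-874 + (-1 - 14)*14)) = 2878 - ((-134*(-5*0)*(-1) - 4*5) + 1/(-874 + (-1 - 14)*14)) = 2878 - ((-0*(-1) - 20) + 1/(-874 - 15*14)) = 2878 - ((-134*0 - 20) + 1/(-874 - 210)) = 2878 - ((0 - 20) + 1/(-1084)) = 2878 - (-20 - 1/1084) = 2878 - 1*(-21681/1084) = 2878 + 21681/1084 = 3141433/1084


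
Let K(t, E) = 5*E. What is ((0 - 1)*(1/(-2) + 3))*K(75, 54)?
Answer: -675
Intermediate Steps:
((0 - 1)*(1/(-2) + 3))*K(75, 54) = ((0 - 1)*(1/(-2) + 3))*(5*54) = -(1*(-½) + 3)*270 = -(-½ + 3)*270 = -1*5/2*270 = -5/2*270 = -675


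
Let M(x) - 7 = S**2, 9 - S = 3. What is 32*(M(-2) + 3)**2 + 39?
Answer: 67751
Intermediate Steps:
S = 6 (S = 9 - 1*3 = 9 - 3 = 6)
M(x) = 43 (M(x) = 7 + 6**2 = 7 + 36 = 43)
32*(M(-2) + 3)**2 + 39 = 32*(43 + 3)**2 + 39 = 32*46**2 + 39 = 32*2116 + 39 = 67712 + 39 = 67751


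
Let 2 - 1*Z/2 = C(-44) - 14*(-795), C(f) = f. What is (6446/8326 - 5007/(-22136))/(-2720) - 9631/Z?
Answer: 17735323879713/40856585204480 ≈ 0.43409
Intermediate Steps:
Z = -22168 (Z = 4 - 2*(-44 - 14*(-795)) = 4 - 2*(-44 - 1*(-11130)) = 4 - 2*(-44 + 11130) = 4 - 2*11086 = 4 - 22172 = -22168)
(6446/8326 - 5007/(-22136))/(-2720) - 9631/Z = (6446/8326 - 5007/(-22136))/(-2720) - 9631/(-22168) = (6446*(1/8326) - 5007*(-1/22136))*(-1/2720) - 9631*(-1/22168) = (3223/4163 + 5007/22136)*(-1/2720) + 9631/22168 = (92188469/92152168)*(-1/2720) + 9631/22168 = -92188469/250653896960 + 9631/22168 = 17735323879713/40856585204480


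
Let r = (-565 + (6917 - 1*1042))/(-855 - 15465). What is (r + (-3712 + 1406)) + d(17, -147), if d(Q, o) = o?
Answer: -1334609/544 ≈ -2453.3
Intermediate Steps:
r = -177/544 (r = (-565 + (6917 - 1042))/(-16320) = (-565 + 5875)*(-1/16320) = 5310*(-1/16320) = -177/544 ≈ -0.32537)
(r + (-3712 + 1406)) + d(17, -147) = (-177/544 + (-3712 + 1406)) - 147 = (-177/544 - 2306) - 147 = -1254641/544 - 147 = -1334609/544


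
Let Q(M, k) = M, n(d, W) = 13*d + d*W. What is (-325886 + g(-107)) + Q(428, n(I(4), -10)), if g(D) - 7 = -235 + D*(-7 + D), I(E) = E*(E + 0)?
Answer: -313488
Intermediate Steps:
I(E) = E² (I(E) = E*E = E²)
n(d, W) = 13*d + W*d
g(D) = -228 + D*(-7 + D) (g(D) = 7 + (-235 + D*(-7 + D)) = -228 + D*(-7 + D))
(-325886 + g(-107)) + Q(428, n(I(4), -10)) = (-325886 + (-228 + (-107)² - 7*(-107))) + 428 = (-325886 + (-228 + 11449 + 749)) + 428 = (-325886 + 11970) + 428 = -313916 + 428 = -313488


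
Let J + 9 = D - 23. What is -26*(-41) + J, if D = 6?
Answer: 1040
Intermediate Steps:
J = -26 (J = -9 + (6 - 23) = -9 - 17 = -26)
-26*(-41) + J = -26*(-41) - 26 = 1066 - 26 = 1040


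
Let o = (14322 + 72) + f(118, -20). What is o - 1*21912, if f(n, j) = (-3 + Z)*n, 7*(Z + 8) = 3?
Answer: -61358/7 ≈ -8765.4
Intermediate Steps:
Z = -53/7 (Z = -8 + (1/7)*3 = -8 + 3/7 = -53/7 ≈ -7.5714)
f(n, j) = -74*n/7 (f(n, j) = (-3 - 53/7)*n = -74*n/7)
o = 92026/7 (o = (14322 + 72) - 74/7*118 = 14394 - 8732/7 = 92026/7 ≈ 13147.)
o - 1*21912 = 92026/7 - 1*21912 = 92026/7 - 21912 = -61358/7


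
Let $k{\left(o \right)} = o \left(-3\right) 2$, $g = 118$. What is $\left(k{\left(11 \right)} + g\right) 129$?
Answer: $6708$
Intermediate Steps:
$k{\left(o \right)} = - 6 o$ ($k{\left(o \right)} = - 3 o 2 = - 6 o$)
$\left(k{\left(11 \right)} + g\right) 129 = \left(\left(-6\right) 11 + 118\right) 129 = \left(-66 + 118\right) 129 = 52 \cdot 129 = 6708$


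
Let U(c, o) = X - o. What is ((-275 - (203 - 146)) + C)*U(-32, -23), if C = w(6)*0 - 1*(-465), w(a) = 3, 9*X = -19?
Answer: 25004/9 ≈ 2778.2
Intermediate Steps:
X = -19/9 (X = (⅑)*(-19) = -19/9 ≈ -2.1111)
U(c, o) = -19/9 - o
C = 465 (C = 3*0 - 1*(-465) = 0 + 465 = 465)
((-275 - (203 - 146)) + C)*U(-32, -23) = ((-275 - (203 - 146)) + 465)*(-19/9 - 1*(-23)) = ((-275 - 1*57) + 465)*(-19/9 + 23) = ((-275 - 57) + 465)*(188/9) = (-332 + 465)*(188/9) = 133*(188/9) = 25004/9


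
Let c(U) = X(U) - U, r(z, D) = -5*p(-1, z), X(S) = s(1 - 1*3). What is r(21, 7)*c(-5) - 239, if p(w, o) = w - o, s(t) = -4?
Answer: -129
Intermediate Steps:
X(S) = -4
r(z, D) = 5 + 5*z (r(z, D) = -5*(-1 - z) = 5 + 5*z)
c(U) = -4 - U
r(21, 7)*c(-5) - 239 = (5 + 5*21)*(-4 - 1*(-5)) - 239 = (5 + 105)*(-4 + 5) - 239 = 110*1 - 239 = 110 - 239 = -129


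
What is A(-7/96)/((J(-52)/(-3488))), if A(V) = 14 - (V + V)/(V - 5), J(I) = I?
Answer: 5933088/6331 ≈ 937.15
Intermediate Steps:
A(V) = 14 - 2*V/(-5 + V)
A(-7/96)/((J(-52)/(-3488))) = (2*(-35 + 6*(-7/96))/(-5 - 7/96))/((-52/(-3488))) = (2*(-35 + 6*(-7*1/96))/(-5 - 7*1/96))/((-52*(-1/3488))) = (2*(-35 + 6*(-7/96))/(-5 - 7/96))/(13/872) = (2*(-35 - 7/16)/(-487/96))*(872/13) = (2*(-96/487)*(-567/16))*(872/13) = (6804/487)*(872/13) = 5933088/6331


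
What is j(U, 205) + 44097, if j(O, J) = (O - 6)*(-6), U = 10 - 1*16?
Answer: 44169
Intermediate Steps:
U = -6 (U = 10 - 16 = -6)
j(O, J) = 36 - 6*O (j(O, J) = (-6 + O)*(-6) = 36 - 6*O)
j(U, 205) + 44097 = (36 - 6*(-6)) + 44097 = (36 + 36) + 44097 = 72 + 44097 = 44169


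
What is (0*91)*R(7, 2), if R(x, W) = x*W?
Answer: 0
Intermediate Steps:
R(x, W) = W*x
(0*91)*R(7, 2) = (0*91)*(2*7) = 0*14 = 0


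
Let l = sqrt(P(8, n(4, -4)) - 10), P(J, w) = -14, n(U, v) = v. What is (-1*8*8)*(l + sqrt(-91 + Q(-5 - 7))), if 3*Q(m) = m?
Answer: 64*I*(-sqrt(95) - 2*sqrt(6)) ≈ -937.33*I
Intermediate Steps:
Q(m) = m/3
l = 2*I*sqrt(6) (l = sqrt(-14 - 10) = sqrt(-24) = 2*I*sqrt(6) ≈ 4.899*I)
(-1*8*8)*(l + sqrt(-91 + Q(-5 - 7))) = (-1*8*8)*(2*I*sqrt(6) + sqrt(-91 + (-5 - 7)/3)) = (-8*8)*(2*I*sqrt(6) + sqrt(-91 + (1/3)*(-12))) = -64*(2*I*sqrt(6) + sqrt(-91 - 4)) = -64*(2*I*sqrt(6) + sqrt(-95)) = -64*(2*I*sqrt(6) + I*sqrt(95)) = -64*(I*sqrt(95) + 2*I*sqrt(6)) = -128*I*sqrt(6) - 64*I*sqrt(95)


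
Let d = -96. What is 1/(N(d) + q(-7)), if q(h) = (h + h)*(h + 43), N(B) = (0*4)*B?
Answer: -1/504 ≈ -0.0019841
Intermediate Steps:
N(B) = 0 (N(B) = 0*B = 0)
q(h) = 2*h*(43 + h) (q(h) = (2*h)*(43 + h) = 2*h*(43 + h))
1/(N(d) + q(-7)) = 1/(0 + 2*(-7)*(43 - 7)) = 1/(0 + 2*(-7)*36) = 1/(0 - 504) = 1/(-504) = -1/504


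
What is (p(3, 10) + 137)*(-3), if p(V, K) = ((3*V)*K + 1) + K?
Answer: -714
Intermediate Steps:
p(V, K) = 1 + K + 3*K*V (p(V, K) = (3*K*V + 1) + K = (1 + 3*K*V) + K = 1 + K + 3*K*V)
(p(3, 10) + 137)*(-3) = ((1 + 10 + 3*10*3) + 137)*(-3) = ((1 + 10 + 90) + 137)*(-3) = (101 + 137)*(-3) = 238*(-3) = -714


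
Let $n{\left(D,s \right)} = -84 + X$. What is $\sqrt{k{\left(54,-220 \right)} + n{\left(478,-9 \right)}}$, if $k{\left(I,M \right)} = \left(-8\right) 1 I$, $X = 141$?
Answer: $5 i \sqrt{15} \approx 19.365 i$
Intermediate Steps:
$n{\left(D,s \right)} = 57$ ($n{\left(D,s \right)} = -84 + 141 = 57$)
$k{\left(I,M \right)} = - 8 I$
$\sqrt{k{\left(54,-220 \right)} + n{\left(478,-9 \right)}} = \sqrt{\left(-8\right) 54 + 57} = \sqrt{-432 + 57} = \sqrt{-375} = 5 i \sqrt{15}$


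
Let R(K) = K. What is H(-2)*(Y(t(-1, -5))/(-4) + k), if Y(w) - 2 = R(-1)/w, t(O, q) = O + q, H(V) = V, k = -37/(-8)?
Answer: -49/6 ≈ -8.1667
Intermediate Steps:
k = 37/8 (k = -37*(-⅛) = 37/8 ≈ 4.6250)
Y(w) = 2 - 1/w
H(-2)*(Y(t(-1, -5))/(-4) + k) = -2*((2 - 1/(-1 - 5))/(-4) + 37/8) = -2*((2 - 1/(-6))*(-¼) + 37/8) = -2*((2 - 1*(-⅙))*(-¼) + 37/8) = -2*((2 + ⅙)*(-¼) + 37/8) = -2*((13/6)*(-¼) + 37/8) = -2*(-13/24 + 37/8) = -2*49/12 = -49/6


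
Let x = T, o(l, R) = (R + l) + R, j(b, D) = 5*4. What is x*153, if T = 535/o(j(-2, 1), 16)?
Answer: 81855/52 ≈ 1574.1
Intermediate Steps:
j(b, D) = 20
o(l, R) = l + 2*R
T = 535/52 (T = 535/(20 + 2*16) = 535/(20 + 32) = 535/52 ≈ 10.288)
x = 535/52 ≈ 10.288
x*153 = (535/52)*153 = 81855/52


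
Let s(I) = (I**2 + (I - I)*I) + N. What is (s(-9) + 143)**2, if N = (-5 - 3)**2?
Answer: 82944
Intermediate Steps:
N = 64 (N = (-8)**2 = 64)
s(I) = 64 + I**2 (s(I) = (I**2 + (I - I)*I) + 64 = (I**2 + 0*I) + 64 = (I**2 + 0) + 64 = I**2 + 64 = 64 + I**2)
(s(-9) + 143)**2 = ((64 + (-9)**2) + 143)**2 = ((64 + 81) + 143)**2 = (145 + 143)**2 = 288**2 = 82944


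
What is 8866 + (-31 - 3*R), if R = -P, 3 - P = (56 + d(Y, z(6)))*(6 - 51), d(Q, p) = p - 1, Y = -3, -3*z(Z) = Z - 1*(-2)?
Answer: 15909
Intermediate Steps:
z(Z) = -⅔ - Z/3 (z(Z) = -(Z - 1*(-2))/3 = -(Z + 2)/3 = -(2 + Z)/3 = -⅔ - Z/3)
d(Q, p) = -1 + p
P = 2358 (P = 3 - (56 + (-1 + (-⅔ - ⅓*6)))*(6 - 51) = 3 - (56 + (-1 + (-⅔ - 2)))*(-45) = 3 - (56 + (-1 - 8/3))*(-45) = 3 - (56 - 11/3)*(-45) = 3 - 157*(-45)/3 = 3 - 1*(-2355) = 3 + 2355 = 2358)
R = -2358 (R = -1*2358 = -2358)
8866 + (-31 - 3*R) = 8866 + (-31 - 3*(-2358)) = 8866 + (-31 + 7074) = 8866 + 7043 = 15909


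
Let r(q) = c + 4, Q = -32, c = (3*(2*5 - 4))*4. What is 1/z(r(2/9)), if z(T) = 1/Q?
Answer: -32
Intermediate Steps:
c = 72 (c = (3*(10 - 4))*4 = (3*6)*4 = 18*4 = 72)
r(q) = 76 (r(q) = 72 + 4 = 76)
z(T) = -1/32 (z(T) = 1/(-32) = -1/32)
1/z(r(2/9)) = 1/(-1/32) = -32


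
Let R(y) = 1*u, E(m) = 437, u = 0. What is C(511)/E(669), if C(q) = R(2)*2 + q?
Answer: 511/437 ≈ 1.1693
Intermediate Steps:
R(y) = 0 (R(y) = 1*0 = 0)
C(q) = q (C(q) = 0*2 + q = 0 + q = q)
C(511)/E(669) = 511/437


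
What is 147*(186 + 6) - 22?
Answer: 28202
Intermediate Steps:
147*(186 + 6) - 22 = 147*192 - 22 = 28224 - 22 = 28202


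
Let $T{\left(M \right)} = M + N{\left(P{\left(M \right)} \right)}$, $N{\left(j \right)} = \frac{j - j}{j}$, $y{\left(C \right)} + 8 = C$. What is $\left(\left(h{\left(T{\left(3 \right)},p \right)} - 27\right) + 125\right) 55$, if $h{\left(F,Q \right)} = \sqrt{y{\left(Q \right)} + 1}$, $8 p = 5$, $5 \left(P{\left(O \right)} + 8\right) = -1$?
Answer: $5390 + \frac{55 i \sqrt{102}}{4} \approx 5390.0 + 138.87 i$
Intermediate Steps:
$P{\left(O \right)} = - \frac{41}{5}$ ($P{\left(O \right)} = -8 + \frac{1}{5} \left(-1\right) = -8 - \frac{1}{5} = - \frac{41}{5}$)
$y{\left(C \right)} = -8 + C$
$p = \frac{5}{8}$ ($p = \frac{1}{8} \cdot 5 = \frac{5}{8} \approx 0.625$)
$N{\left(j \right)} = 0$ ($N{\left(j \right)} = \frac{0}{j} = 0$)
$T{\left(M \right)} = M$ ($T{\left(M \right)} = M + 0 = M$)
$h{\left(F,Q \right)} = \sqrt{-7 + Q}$ ($h{\left(F,Q \right)} = \sqrt{\left(-8 + Q\right) + 1} = \sqrt{-7 + Q}$)
$\left(\left(h{\left(T{\left(3 \right)},p \right)} - 27\right) + 125\right) 55 = \left(\left(\sqrt{-7 + \frac{5}{8}} - 27\right) + 125\right) 55 = \left(\left(\sqrt{- \frac{51}{8}} - 27\right) + 125\right) 55 = \left(\left(\frac{i \sqrt{102}}{4} - 27\right) + 125\right) 55 = \left(\left(-27 + \frac{i \sqrt{102}}{4}\right) + 125\right) 55 = \left(98 + \frac{i \sqrt{102}}{4}\right) 55 = 5390 + \frac{55 i \sqrt{102}}{4}$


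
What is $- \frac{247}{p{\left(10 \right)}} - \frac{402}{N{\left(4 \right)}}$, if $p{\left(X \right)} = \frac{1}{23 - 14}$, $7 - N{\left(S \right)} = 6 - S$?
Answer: $- \frac{11517}{5} \approx -2303.4$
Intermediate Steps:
$N{\left(S \right)} = 1 + S$ ($N{\left(S \right)} = 7 - \left(6 - S\right) = 7 + \left(-6 + S\right) = 1 + S$)
$p{\left(X \right)} = \frac{1}{9}$
$- \frac{247}{p{\left(10 \right)}} - \frac{402}{N{\left(4 \right)}} = - 247 \frac{1}{\frac{1}{9}} - \frac{402}{1 + 4} = \left(-247\right) 9 - \frac{402}{5} = -2223 - \frac{402}{5} = - \frac{11517}{5}$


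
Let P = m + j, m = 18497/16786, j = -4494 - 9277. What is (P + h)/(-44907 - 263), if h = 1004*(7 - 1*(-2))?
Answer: 79463213/758223620 ≈ 0.10480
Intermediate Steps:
j = -13771
h = 9036 (h = 1004*(7 + 2) = 1004*9 = 9036)
m = 18497/16786 (m = 18497*(1/16786) = 18497/16786 ≈ 1.1019)
P = -231141509/16786 (P = 18497/16786 - 13771 = -231141509/16786 ≈ -13770.)
(P + h)/(-44907 - 263) = (-231141509/16786 + 9036)/(-44907 - 263) = -79463213/16786/(-45170) = -79463213/16786*(-1/45170) = 79463213/758223620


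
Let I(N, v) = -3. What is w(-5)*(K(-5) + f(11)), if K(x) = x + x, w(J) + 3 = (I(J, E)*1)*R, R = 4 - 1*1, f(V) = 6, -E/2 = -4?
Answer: 48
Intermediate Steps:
E = 8 (E = -2*(-4) = 8)
R = 3 (R = 4 - 1 = 3)
w(J) = -12 (w(J) = -3 - 3*1*3 = -3 - 3*3 = -3 - 9 = -12)
K(x) = 2*x
w(-5)*(K(-5) + f(11)) = -12*(2*(-5) + 6) = -12*(-10 + 6) = -12*(-4) = 48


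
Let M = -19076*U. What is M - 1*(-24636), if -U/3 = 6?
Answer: 368004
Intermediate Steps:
U = -18 (U = -3*6 = -18)
M = 343368 (M = -19076*(-18) = 343368)
M - 1*(-24636) = 343368 - 1*(-24636) = 343368 + 24636 = 368004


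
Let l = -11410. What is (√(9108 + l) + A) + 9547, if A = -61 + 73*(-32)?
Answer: 7150 + I*√2302 ≈ 7150.0 + 47.979*I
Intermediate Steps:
A = -2397 (A = -61 - 2336 = -2397)
(√(9108 + l) + A) + 9547 = (√(9108 - 11410) - 2397) + 9547 = (√(-2302) - 2397) + 9547 = (I*√2302 - 2397) + 9547 = (-2397 + I*√2302) + 9547 = 7150 + I*√2302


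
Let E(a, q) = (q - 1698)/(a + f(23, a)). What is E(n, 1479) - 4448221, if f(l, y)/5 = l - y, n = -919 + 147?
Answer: -14247652082/3203 ≈ -4.4482e+6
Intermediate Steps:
n = -772
f(l, y) = -5*y + 5*l (f(l, y) = 5*(l - y) = -5*y + 5*l)
E(a, q) = (-1698 + q)/(115 - 4*a) (E(a, q) = (q - 1698)/(a + (-5*a + 5*23)) = (-1698 + q)/(a + (-5*a + 115)) = (-1698 + q)/(a + (115 - 5*a)) = (-1698 + q)/(115 - 4*a))
E(n, 1479) - 4448221 = (1698 - 1*1479)/(-115 + 4*(-772)) - 4448221 = (1698 - 1479)/(-115 - 3088) - 4448221 = 219/(-3203) - 4448221 = -1/3203*219 - 4448221 = -219/3203 - 4448221 = -14247652082/3203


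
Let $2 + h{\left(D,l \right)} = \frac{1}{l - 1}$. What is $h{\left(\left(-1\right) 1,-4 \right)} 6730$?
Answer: $-14806$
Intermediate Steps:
$h{\left(D,l \right)} = -2 + \frac{1}{-1 + l}$ ($h{\left(D,l \right)} = -2 + \frac{1}{l - 1} = -2 + \frac{1}{-1 + l}$)
$h{\left(\left(-1\right) 1,-4 \right)} 6730 = \frac{3 - -8}{-1 - 4} \cdot 6730 = \frac{3 + 8}{-5} \cdot 6730 = \left(- \frac{1}{5}\right) 11 \cdot 6730 = \left(- \frac{11}{5}\right) 6730 = -14806$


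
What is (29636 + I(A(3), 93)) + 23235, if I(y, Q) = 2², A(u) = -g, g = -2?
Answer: 52875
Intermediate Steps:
A(u) = 2 (A(u) = -1*(-2) = 2)
I(y, Q) = 4
(29636 + I(A(3), 93)) + 23235 = (29636 + 4) + 23235 = 29640 + 23235 = 52875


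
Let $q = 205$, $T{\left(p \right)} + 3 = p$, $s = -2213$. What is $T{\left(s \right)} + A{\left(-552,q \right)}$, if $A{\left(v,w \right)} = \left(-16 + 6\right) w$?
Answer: $-4266$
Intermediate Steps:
$T{\left(p \right)} = -3 + p$
$A{\left(v,w \right)} = - 10 w$
$T{\left(s \right)} + A{\left(-552,q \right)} = \left(-3 - 2213\right) - 2050 = -2216 - 2050 = -4266$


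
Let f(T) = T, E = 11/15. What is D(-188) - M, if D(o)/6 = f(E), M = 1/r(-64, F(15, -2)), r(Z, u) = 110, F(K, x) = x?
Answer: 483/110 ≈ 4.3909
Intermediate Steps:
E = 11/15 (E = 11*(1/15) = 11/15 ≈ 0.73333)
M = 1/110 ≈ 0.0090909
D(o) = 22/5 (D(o) = 6*(11/15) = 22/5)
D(-188) - M = 22/5 - 1*1/110 = 22/5 - 1/110 = 483/110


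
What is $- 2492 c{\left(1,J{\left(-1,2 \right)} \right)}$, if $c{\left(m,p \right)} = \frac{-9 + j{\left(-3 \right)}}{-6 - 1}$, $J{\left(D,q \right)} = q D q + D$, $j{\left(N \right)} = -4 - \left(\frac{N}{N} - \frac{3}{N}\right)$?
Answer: $-5340$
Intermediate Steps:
$j{\left(N \right)} = -5 + \frac{3}{N}$ ($j{\left(N \right)} = -4 - \left(1 - \frac{3}{N}\right) = -5 + \frac{3}{N}$)
$J{\left(D,q \right)} = D + D q^{2}$ ($J{\left(D,q \right)} = D q q + D = D q^{2} + D = D + D q^{2}$)
$c{\left(m,p \right)} = \frac{15}{7}$ ($c{\left(m,p \right)} = \frac{-9 - \left(5 - \frac{3}{-3}\right)}{-6 - 1} = \frac{-9 + \left(-5 + 3 \left(- \frac{1}{3}\right)\right)}{-7} = \left(-9 - 6\right) \left(- \frac{1}{7}\right) = \left(-15\right) \left(- \frac{1}{7}\right) = \frac{15}{7}$)
$- 2492 c{\left(1,J{\left(-1,2 \right)} \right)} = \left(-2492\right) \frac{15}{7} = -5340$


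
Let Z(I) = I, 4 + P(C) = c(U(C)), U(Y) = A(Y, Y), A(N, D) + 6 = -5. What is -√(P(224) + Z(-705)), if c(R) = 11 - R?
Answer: -I*√687 ≈ -26.211*I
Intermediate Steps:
A(N, D) = -11 (A(N, D) = -6 - 5 = -11)
U(Y) = -11
P(C) = 18 (P(C) = -4 + (11 - 1*(-11)) = -4 + (11 + 11) = -4 + 22 = 18)
-√(P(224) + Z(-705)) = -√(18 - 705) = -√(-687) = -I*√687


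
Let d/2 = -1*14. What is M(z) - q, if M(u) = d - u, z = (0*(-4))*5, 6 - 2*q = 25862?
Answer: 12900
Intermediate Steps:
q = -12928 (q = 3 - 1/2*25862 = 3 - 12931 = -12928)
d = -28 (d = 2*(-1*14) = 2*(-14) = -28)
z = 0 (z = 0*5 = 0)
M(u) = -28 - u
M(z) - q = (-28 - 1*0) - 1*(-12928) = (-28 + 0) + 12928 = -28 + 12928 = 12900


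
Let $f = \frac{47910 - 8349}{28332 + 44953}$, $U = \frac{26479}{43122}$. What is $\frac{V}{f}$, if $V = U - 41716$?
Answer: $- \frac{131828786227805}{1705949442} \approx -77276.0$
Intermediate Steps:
$U = \frac{26479}{43122}$ ($U = 26479 \cdot \frac{1}{43122} = \frac{26479}{43122} \approx 0.61405$)
$f = \frac{39561}{73285} \approx 0.53982$
$V = - \frac{1798850873}{43122}$ ($V = \frac{26479}{43122} - 41716 = - \frac{1798850873}{43122} \approx -41715.0$)
$\frac{V}{f} = - \frac{1798850873}{43122 \cdot \frac{39561}{73285}} = \left(- \frac{1798850873}{43122}\right) \frac{73285}{39561} = - \frac{131828786227805}{1705949442}$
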